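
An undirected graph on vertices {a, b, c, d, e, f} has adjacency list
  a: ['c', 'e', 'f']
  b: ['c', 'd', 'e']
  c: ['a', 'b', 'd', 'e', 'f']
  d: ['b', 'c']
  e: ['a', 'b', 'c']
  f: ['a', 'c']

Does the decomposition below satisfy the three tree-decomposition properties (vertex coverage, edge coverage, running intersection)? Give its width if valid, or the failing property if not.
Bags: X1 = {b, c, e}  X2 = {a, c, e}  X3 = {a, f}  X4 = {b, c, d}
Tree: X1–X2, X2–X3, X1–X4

No — edge (c,f) lies in no bag.

A tree decomposition must satisfy three properties: every vertex lies in some bag; for every edge, both endpoints lie together in some bag; and for every vertex, the bags containing it form a connected subtree. Here edge (c,f) lies in no bag, so the decomposition is invalid.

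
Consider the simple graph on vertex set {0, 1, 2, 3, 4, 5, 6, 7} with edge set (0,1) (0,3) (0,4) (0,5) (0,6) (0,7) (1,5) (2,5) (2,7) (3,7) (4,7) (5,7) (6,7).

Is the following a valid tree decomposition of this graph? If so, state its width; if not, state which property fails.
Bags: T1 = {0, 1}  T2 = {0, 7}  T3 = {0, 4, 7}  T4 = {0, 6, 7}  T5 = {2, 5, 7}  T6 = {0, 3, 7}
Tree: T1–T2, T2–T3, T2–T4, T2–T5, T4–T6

No — edge (5,1) lies in no bag.

A tree decomposition must satisfy three properties: every vertex lies in some bag; for every edge, both endpoints lie together in some bag; and for every vertex, the bags containing it form a connected subtree. Here edge (5,1) lies in no bag, so the decomposition is invalid.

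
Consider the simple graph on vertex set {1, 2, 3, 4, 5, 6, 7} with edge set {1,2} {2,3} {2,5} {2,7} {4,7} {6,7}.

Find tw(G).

A width-1 tree decomposition is:
Bags: B1 = {1, 2}  B2 = {2, 5}  B3 = {2, 7}  B4 = {2, 3}  B5 = {4, 7}  B6 = {6, 7}
Tree: B1–B2, B1–B3, B2–B4, B3–B5, B3–B6
Each bag holds 2 vertices, so the decomposition has width 1, which upper-bounds the treewidth. Since G has at least one edge (e.g. 1–2), it is not an edgeless graph, so tw(G) ≥ 1. Hence tw(G) = 1 exactly.

1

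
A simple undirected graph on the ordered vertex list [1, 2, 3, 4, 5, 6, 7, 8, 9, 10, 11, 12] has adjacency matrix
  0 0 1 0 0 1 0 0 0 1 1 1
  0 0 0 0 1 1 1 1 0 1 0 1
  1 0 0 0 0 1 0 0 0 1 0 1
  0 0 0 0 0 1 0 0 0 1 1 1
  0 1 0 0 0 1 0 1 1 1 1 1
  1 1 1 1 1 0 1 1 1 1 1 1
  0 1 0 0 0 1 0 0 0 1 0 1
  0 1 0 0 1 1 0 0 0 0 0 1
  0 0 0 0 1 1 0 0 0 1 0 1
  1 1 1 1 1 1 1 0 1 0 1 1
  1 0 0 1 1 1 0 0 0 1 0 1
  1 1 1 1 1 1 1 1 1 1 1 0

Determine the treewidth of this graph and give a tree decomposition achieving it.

Treewidth 4.
One such decomposition:
Bags: B1 = {5, 6, 10, 11, 12}  B2 = {1, 6, 10, 11, 12}  B3 = {4, 6, 10, 11, 12}  B4 = {2, 5, 6, 10, 12}  B5 = {1, 3, 6, 10, 12}  B6 = {2, 5, 6, 8, 12}  B7 = {2, 6, 7, 10, 12}  B8 = {5, 6, 9, 10, 12}
Tree: B1–B2, B1–B3, B1–B4, B2–B5, B4–B6, B4–B7, B1–B8

Each bag holds 5 vertices, so the decomposition has width 4, which upper-bounds the treewidth. For the lower bound, the 5 vertices {2, 5, 6, 8, 12} are pairwise adjacent, and any tree decomposition puts a clique entirely inside one bag — forcing width ≥ 4. The upper and lower bounds meet at 4, so that is the treewidth.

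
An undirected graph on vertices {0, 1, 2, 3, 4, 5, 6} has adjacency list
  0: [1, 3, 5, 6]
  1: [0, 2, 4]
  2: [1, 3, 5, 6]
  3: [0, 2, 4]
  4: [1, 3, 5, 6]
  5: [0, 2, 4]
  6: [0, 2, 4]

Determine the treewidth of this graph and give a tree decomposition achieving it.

Each bag holds 4 vertices, so the decomposition has width 3, which upper-bounds the treewidth. For the lower bound: the 4 vertex sets {2,6}, {0,3}, {4}, {1} are disjoint, each induces a connected subgraph, and every pair is joined by at least one edge of G. Contracting each set to a single vertex therefore yields K_{4} as a minor, and since treewidth is minor-monotone, tw(G) ≥ tw(K_{4}) = 3. Hence tw(G) = 3 exactly.

Treewidth 3.
One optimal decomposition is:
Bags: B1 = {0, 2, 4, 6}  B2 = {0, 2, 3, 4}  B3 = {0, 1, 2, 4}  B4 = {0, 2, 4, 5}
Tree: B1–B2, B2–B3, B3–B4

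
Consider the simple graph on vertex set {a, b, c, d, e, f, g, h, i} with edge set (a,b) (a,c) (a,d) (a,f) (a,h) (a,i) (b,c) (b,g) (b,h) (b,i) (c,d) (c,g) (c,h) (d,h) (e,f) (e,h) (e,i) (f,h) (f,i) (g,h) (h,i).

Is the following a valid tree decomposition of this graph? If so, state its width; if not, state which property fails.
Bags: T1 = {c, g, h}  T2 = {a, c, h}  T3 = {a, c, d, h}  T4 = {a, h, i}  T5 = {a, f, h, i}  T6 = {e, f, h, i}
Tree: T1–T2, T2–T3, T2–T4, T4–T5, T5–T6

A tree decomposition must satisfy three properties: every vertex lies in some bag; for every edge, both endpoints lie together in some bag; and for every vertex, the bags containing it form a connected subtree. Here vertex b appears in no bag, so the decomposition is invalid.

No — vertex b appears in no bag.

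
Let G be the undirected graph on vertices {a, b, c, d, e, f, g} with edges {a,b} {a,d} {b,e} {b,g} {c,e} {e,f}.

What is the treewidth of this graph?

A width-1 tree decomposition is:
Bags: B1 = {a, b}  B2 = {b, e}  B3 = {e, f}  B4 = {b, g}  B5 = {c, e}  B6 = {a, d}
Tree: B1–B2, B2–B3, B2–B4, B3–B5, B1–B6
Every bag has size at most 2, so the width is 2 − 1 = 1 and tw(G) ≤ 1. Since G has at least one edge (e.g. a–b), it is not an edgeless graph, so tw(G) ≥ 1. Hence tw(G) = 1 exactly.

1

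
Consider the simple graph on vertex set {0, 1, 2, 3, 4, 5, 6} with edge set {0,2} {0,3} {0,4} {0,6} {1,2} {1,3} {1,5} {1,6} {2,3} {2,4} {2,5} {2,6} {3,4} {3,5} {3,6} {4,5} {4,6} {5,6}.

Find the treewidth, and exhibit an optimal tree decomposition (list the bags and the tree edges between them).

Treewidth 4.
One optimal decomposition is:
Bags: B1 = {0, 2, 3, 4, 6}  B2 = {2, 3, 4, 5, 6}  B3 = {1, 2, 3, 5, 6}
Tree: B1–B2, B2–B3

Each bag holds 5 vertices, so the decomposition has width 4, which upper-bounds the treewidth. On the other hand G contains the 5-clique {1, 2, 3, 5, 6}. A clique must lie in a single bag of any decomposition, so no decomposition can have width below 4. Hence tw(G) = 4 exactly.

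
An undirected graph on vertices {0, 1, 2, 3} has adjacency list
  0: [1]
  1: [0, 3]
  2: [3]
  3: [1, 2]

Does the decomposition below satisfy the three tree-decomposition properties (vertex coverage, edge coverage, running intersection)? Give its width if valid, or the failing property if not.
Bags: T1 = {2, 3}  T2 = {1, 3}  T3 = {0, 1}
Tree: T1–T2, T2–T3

Checking the three conditions: (i) the bags cover all of {0, 1, 2, 3}; (ii) for each edge, some bag contains both endpoints; (iii) the bags containing any fixed vertex form a subtree. All hold, so the decomposition is valid with width 2 − 1 = 1.

Yes; width 1.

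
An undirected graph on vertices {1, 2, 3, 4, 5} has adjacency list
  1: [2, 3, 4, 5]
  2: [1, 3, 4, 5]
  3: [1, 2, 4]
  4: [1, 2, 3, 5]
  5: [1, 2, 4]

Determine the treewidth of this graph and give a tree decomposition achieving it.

Treewidth 3.
One such decomposition:
Bags: B1 = {1, 2, 4, 5}  B2 = {1, 2, 3, 4}
Tree: B1–B2

Every bag has size at most 4, so the width is 4 − 1 = 3 and tw(G) ≤ 3. On the other hand G contains the 4-clique {1, 2, 3, 4}. A clique must lie in a single bag of any decomposition, so no decomposition can have width below 3. Therefore the treewidth is 3.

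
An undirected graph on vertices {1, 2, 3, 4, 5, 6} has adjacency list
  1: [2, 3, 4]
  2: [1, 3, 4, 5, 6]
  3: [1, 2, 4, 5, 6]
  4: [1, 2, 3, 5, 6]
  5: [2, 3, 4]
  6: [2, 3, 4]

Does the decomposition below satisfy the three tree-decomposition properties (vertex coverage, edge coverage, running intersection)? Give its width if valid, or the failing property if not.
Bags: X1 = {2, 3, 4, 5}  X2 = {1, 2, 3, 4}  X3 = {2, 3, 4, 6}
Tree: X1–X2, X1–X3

Every vertex of G appears in some bag (union = {1, 2, 3, 4, 5, 6}); every edge is covered by a bag; and for each vertex v the set of bags containing v is connected in the bag tree. The decomposition is therefore valid. The largest bag has 4 vertices, so the width is 3.

Yes; width 3.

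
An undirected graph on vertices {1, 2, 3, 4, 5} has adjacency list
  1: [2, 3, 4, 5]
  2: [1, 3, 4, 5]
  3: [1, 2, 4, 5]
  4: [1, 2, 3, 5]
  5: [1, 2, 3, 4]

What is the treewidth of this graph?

A width-4 tree decomposition is:
Bags: B1 = {1, 2, 3, 4, 5}
Tree: (single bag)
A single bag containing all 5 vertices is trivially a valid decomposition of width 4. Conversely, {1, 2, 3, 4, 5} is a clique of size 5, and the vertices of any clique must share a bag in every tree decomposition; so some bag has ≥ 5 vertices and tw(G) ≥ 4. Therefore the treewidth is 4.

4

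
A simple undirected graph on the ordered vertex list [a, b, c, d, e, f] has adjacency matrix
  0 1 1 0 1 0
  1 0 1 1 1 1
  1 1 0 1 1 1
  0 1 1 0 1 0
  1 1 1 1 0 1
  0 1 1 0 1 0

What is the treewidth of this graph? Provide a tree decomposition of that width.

Treewidth 3.
Bags: B1 = {b, c, e, f}  B2 = {b, c, d, e}  B3 = {a, b, c, e}
Tree: B1–B2, B1–B3

Every bag has size at most 4, so the width is 4 − 1 = 3 and tw(G) ≤ 3. For the lower bound, the 4 vertices {b, c, d, e} are pairwise adjacent, and any tree decomposition puts a clique entirely inside one bag — forcing width ≥ 3. Hence tw(G) = 3 exactly.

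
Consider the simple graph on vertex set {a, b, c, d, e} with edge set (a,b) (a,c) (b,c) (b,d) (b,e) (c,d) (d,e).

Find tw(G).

2

A width-2 tree decomposition is:
Bags: B1 = {b, c, d}  B2 = {a, b, c}  B3 = {b, d, e}
Tree: B1–B2, B1–B3
Each bag holds 3 vertices, so the decomposition has width 2, which upper-bounds the treewidth. Conversely, {b, d, e} is a clique of size 3, and the vertices of any clique must share a bag in every tree decomposition; so some bag has ≥ 3 vertices and tw(G) ≥ 2. Combining the bounds, tw(G) = 2.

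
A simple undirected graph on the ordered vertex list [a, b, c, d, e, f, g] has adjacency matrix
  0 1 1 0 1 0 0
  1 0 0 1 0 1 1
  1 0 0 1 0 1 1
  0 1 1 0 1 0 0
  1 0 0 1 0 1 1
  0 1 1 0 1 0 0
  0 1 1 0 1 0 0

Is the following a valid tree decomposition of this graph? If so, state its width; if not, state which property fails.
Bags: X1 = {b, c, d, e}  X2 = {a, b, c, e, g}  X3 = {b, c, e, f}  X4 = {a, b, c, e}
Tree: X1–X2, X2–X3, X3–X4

No — bags containing vertex a are not connected in the tree.

A tree decomposition must satisfy three properties: every vertex lies in some bag; for every edge, both endpoints lie together in some bag; and for every vertex, the bags containing it form a connected subtree. Here bags containing vertex a are not connected in the tree, so the decomposition is invalid.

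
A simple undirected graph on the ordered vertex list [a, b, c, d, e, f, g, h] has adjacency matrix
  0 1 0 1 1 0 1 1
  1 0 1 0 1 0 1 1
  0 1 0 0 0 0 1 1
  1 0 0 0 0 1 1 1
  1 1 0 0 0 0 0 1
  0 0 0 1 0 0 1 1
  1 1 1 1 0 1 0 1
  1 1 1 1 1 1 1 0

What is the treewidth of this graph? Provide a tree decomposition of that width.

Every bag has size at most 4, so the width is 4 − 1 = 3 and tw(G) ≤ 3. For the lower bound, the 4 vertices {a, d, g, h} are pairwise adjacent, and any tree decomposition puts a clique entirely inside one bag — forcing width ≥ 3. Therefore the treewidth is 3.

Treewidth 3.
One optimal decomposition is:
Bags: B1 = {a, d, g, h}  B2 = {a, b, g, h}  B3 = {b, c, g, h}  B4 = {d, f, g, h}  B5 = {a, b, e, h}
Tree: B1–B2, B2–B3, B1–B4, B2–B5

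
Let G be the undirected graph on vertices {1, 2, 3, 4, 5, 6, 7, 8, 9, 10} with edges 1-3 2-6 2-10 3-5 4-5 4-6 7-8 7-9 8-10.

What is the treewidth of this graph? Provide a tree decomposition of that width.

Treewidth 1.
Bags: B1 = {1, 3}  B2 = {3, 5}  B3 = {4, 5}  B4 = {4, 6}  B5 = {2, 6}  B6 = {2, 10}  B7 = {8, 10}  B8 = {7, 8}  B9 = {7, 9}
Tree: B1–B2, B2–B3, B3–B4, B4–B5, B5–B6, B6–B7, B7–B8, B8–B9

Each bag holds 2 vertices, so the decomposition has width 1, which upper-bounds the treewidth. G has an edge, so its treewidth is at least 1. Combining the bounds, tw(G) = 1.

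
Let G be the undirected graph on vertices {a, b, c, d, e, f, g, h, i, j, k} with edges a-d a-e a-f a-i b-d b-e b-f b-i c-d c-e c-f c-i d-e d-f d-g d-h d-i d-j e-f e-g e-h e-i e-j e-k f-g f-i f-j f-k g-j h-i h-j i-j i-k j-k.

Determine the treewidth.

A width-4 tree decomposition is:
Bags: B1 = {d, e, f, i, j}  B2 = {c, d, e, f, i}  B3 = {a, d, e, f, i}  B4 = {e, f, i, j, k}  B5 = {d, e, h, i, j}  B6 = {d, e, f, g, j}  B7 = {b, d, e, f, i}
Tree: B1–B2, B1–B3, B1–B4, B1–B5, B1–B6, B3–B7
The largest bag has 5 vertices, giving width 4; this decomposition certifies tw(G) ≤ 4. On the other hand G contains the 5-clique {d, e, h, i, j}. A clique must lie in a single bag of any decomposition, so no decomposition can have width below 4. The upper and lower bounds meet at 4, so that is the treewidth.

4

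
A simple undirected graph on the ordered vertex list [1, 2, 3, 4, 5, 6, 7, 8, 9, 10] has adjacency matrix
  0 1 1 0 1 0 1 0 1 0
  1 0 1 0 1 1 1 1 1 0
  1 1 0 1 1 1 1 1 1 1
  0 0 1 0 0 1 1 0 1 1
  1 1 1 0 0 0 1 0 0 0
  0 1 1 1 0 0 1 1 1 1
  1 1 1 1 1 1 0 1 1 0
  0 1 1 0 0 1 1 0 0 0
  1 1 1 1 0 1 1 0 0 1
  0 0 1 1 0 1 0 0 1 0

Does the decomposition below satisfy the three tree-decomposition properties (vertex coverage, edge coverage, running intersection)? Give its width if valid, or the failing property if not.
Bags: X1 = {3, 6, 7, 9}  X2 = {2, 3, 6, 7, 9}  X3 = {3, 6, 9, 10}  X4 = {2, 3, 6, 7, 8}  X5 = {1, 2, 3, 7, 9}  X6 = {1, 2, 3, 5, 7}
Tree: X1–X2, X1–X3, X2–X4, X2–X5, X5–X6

No — vertex 4 appears in no bag.

A tree decomposition must satisfy three properties: every vertex lies in some bag; for every edge, both endpoints lie together in some bag; and for every vertex, the bags containing it form a connected subtree. Here vertex 4 appears in no bag, so the decomposition is invalid.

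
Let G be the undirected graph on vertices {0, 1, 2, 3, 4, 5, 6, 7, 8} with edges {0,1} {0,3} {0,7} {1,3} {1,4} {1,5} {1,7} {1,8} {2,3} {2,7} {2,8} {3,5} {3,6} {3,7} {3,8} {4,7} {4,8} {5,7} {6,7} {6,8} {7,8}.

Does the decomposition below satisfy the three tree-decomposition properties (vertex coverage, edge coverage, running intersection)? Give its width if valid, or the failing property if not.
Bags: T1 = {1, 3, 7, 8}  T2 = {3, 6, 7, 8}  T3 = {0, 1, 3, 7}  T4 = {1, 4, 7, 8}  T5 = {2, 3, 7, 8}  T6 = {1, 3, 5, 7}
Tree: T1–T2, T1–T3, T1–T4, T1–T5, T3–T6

Yes; width 3.

Vertex coverage: the bags together contain {0, 1, 2, 3, 4, 5, 6, 7, 8}, the full vertex set. Edge coverage: each edge of G has both endpoints in at least one bag. Running intersection: for every vertex, the bags containing it form a connected subtree. All three properties hold, so this is a valid tree decomposition of width max|bag| − 1 = 3, and hence tw(G) ≤ 3.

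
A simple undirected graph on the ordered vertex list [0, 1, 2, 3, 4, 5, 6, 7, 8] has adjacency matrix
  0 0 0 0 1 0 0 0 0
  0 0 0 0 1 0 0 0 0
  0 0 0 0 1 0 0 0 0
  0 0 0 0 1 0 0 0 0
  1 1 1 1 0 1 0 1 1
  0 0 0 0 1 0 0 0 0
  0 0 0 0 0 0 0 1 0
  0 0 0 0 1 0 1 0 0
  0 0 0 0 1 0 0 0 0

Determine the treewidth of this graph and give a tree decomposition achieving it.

Each bag holds 2 vertices, so the decomposition has width 1, which upper-bounds the treewidth. G has an edge, so its treewidth is at least 1. Hence tw(G) = 1 exactly.

Treewidth 1.
One such decomposition:
Bags: B1 = {4, 7}  B2 = {6, 7}  B3 = {2, 4}  B4 = {0, 4}  B5 = {4, 8}  B6 = {1, 4}  B7 = {4, 5}  B8 = {3, 4}
Tree: B1–B2, B1–B3, B3–B4, B3–B5, B5–B6, B4–B7, B5–B8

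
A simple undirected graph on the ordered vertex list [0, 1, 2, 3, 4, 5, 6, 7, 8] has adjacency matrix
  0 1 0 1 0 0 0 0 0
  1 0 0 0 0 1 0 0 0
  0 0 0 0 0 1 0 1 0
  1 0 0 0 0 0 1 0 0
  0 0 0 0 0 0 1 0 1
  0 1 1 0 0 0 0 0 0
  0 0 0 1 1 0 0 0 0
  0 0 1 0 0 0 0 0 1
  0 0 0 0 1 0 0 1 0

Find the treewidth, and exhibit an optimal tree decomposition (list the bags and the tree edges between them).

Treewidth 2.
One optimal decomposition is:
Bags: B1 = {2, 5, 7}  B2 = {5, 7, 8}  B3 = {4, 5, 8}  B4 = {4, 5, 6}  B5 = {3, 5, 6}  B6 = {0, 3, 5}  B7 = {0, 1, 5}
Tree: B1–B2, B2–B3, B3–B4, B4–B5, B5–B6, B6–B7

Every bag has size at most 3, so the width is 3 − 1 = 2 and tw(G) ≤ 2. The edges 5–2–7–8–4–6–3–0–1–5 form a cycle, so G is not a tree and its treewidth is at least 2. Combining the bounds, tw(G) = 2.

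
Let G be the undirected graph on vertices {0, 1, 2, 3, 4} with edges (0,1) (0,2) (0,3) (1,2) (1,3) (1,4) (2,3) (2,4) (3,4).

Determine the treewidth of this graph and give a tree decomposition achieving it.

Every bag has size at most 4, so the width is 4 − 1 = 3 and tw(G) ≤ 3. For the lower bound, the 4 vertices {0, 1, 2, 3} are pairwise adjacent, and any tree decomposition puts a clique entirely inside one bag — forcing width ≥ 3. Hence tw(G) = 3 exactly.

Treewidth 3.
One optimal decomposition is:
Bags: B1 = {1, 2, 3, 4}  B2 = {0, 1, 2, 3}
Tree: B1–B2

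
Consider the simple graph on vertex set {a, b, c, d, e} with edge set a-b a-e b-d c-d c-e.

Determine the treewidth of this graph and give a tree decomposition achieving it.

The largest bag has 3 vertices, giving width 2; this decomposition certifies tw(G) ≤ 2. The edges e–c–d–b–a–e form a cycle, so G is not a tree and its treewidth is at least 2. Hence tw(G) = 2 exactly.

Treewidth 2.
One optimal decomposition is:
Bags: B1 = {c, d, e}  B2 = {b, d, e}  B3 = {a, b, e}
Tree: B1–B2, B2–B3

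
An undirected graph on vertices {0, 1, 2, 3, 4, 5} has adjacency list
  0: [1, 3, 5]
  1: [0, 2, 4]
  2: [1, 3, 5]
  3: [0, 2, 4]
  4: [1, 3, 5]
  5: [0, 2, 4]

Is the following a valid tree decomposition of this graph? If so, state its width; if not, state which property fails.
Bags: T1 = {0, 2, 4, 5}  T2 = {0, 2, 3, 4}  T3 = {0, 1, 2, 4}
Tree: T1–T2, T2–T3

Vertex coverage: the bags together contain {0, 1, 2, 3, 4, 5}, the full vertex set. Edge coverage: each edge of G has both endpoints in at least one bag. Running intersection: for every vertex, the bags containing it form a connected subtree. All three properties hold, so this is a valid tree decomposition of width max|bag| − 1 = 3, and hence tw(G) ≤ 3.

Yes; width 3.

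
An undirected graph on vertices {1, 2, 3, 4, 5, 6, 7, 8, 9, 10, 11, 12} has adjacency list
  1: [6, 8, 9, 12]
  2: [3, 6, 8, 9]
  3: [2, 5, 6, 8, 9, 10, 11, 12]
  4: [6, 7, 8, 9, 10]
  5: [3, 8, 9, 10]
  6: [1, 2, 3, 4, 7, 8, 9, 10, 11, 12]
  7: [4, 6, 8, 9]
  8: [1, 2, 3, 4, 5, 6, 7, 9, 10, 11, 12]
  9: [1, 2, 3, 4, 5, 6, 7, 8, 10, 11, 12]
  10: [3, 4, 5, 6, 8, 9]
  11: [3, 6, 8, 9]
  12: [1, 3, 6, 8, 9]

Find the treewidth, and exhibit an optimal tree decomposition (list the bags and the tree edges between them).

Treewidth 4.
One such decomposition:
Bags: B1 = {3, 6, 8, 9, 12}  B2 = {1, 6, 8, 9, 12}  B3 = {3, 6, 8, 9, 10}  B4 = {3, 6, 8, 9, 11}  B5 = {2, 3, 6, 8, 9}  B6 = {4, 6, 8, 9, 10}  B7 = {3, 5, 8, 9, 10}  B8 = {4, 6, 7, 8, 9}
Tree: B1–B2, B1–B3, B1–B4, B4–B5, B3–B6, B3–B7, B6–B8

Every bag has size at most 5, so the width is 5 − 1 = 4 and tw(G) ≤ 4. For the lower bound, the 5 vertices {3, 5, 8, 9, 10} are pairwise adjacent, and any tree decomposition puts a clique entirely inside one bag — forcing width ≥ 4. Combining the bounds, tw(G) = 4.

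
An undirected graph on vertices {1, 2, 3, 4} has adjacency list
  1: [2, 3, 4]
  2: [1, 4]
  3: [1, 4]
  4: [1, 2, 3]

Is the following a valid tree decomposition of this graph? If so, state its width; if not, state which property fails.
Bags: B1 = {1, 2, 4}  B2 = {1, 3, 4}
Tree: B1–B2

Vertex coverage: the bags together contain {1, 2, 3, 4}, the full vertex set. Edge coverage: each edge of G has both endpoints in at least one bag. Running intersection: for every vertex, the bags containing it form a connected subtree. All three properties hold, so this is a valid tree decomposition of width max|bag| − 1 = 2, and hence tw(G) ≤ 2.

Yes; width 2.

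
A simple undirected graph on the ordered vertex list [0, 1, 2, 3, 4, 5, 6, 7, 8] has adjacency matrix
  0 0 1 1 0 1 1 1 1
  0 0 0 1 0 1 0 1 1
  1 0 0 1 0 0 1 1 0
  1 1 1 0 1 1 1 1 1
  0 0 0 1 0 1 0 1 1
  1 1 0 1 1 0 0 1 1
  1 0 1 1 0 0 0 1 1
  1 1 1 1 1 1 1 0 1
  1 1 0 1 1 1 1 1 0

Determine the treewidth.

4

A width-4 tree decomposition is:
Bags: B1 = {0, 3, 6, 7, 8}  B2 = {0, 3, 5, 7, 8}  B3 = {0, 2, 3, 6, 7}  B4 = {3, 4, 5, 7, 8}  B5 = {1, 3, 5, 7, 8}
Tree: B1–B2, B1–B3, B2–B4, B4–B5
The largest bag has 5 vertices, giving width 4; this decomposition certifies tw(G) ≤ 4. Conversely, {0, 3, 5, 7, 8} is a clique of size 5, and the vertices of any clique must share a bag in every tree decomposition; so some bag has ≥ 5 vertices and tw(G) ≥ 4. Hence tw(G) = 4 exactly.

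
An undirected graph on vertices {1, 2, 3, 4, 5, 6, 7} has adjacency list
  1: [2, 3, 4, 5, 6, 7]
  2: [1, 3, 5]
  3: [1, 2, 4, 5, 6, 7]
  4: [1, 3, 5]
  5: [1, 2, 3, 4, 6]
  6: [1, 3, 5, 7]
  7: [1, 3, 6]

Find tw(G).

3

A width-3 tree decomposition is:
Bags: B1 = {1, 3, 5, 6}  B2 = {1, 3, 4, 5}  B3 = {1, 2, 3, 5}  B4 = {1, 3, 6, 7}
Tree: B1–B2, B1–B3, B1–B4
Every bag has size at most 4, so the width is 4 − 1 = 3 and tw(G) ≤ 3. Conversely, {1, 2, 3, 5} is a clique of size 4, and the vertices of any clique must share a bag in every tree decomposition; so some bag has ≥ 4 vertices and tw(G) ≥ 3. Combining the bounds, tw(G) = 3.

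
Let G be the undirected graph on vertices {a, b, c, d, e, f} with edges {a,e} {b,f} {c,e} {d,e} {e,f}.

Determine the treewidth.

A width-1 tree decomposition is:
Bags: B1 = {d, e}  B2 = {c, e}  B3 = {e, f}  B4 = {b, f}  B5 = {a, e}
Tree: B1–B2, B2–B3, B3–B4, B3–B5
The largest bag has 2 vertices, giving width 1; this decomposition certifies tw(G) ≤ 1. Any graph with an edge has treewidth ≥ 1, and G has the edge e–d. The upper and lower bounds meet at 1, so that is the treewidth.

1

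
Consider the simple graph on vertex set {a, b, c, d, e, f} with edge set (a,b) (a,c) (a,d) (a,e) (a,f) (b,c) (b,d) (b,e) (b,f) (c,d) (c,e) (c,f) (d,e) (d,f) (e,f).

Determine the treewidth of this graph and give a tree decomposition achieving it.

Treewidth 5.
One such decomposition:
Bags: B1 = {a, b, c, d, e, f}
Tree: (single bag)

With just one bag of size 6, the width is 6 − 1 = 5, so tw(G) ≤ 5. On the other hand G contains the 6-clique {a, b, c, d, e, f}. A clique must lie in a single bag of any decomposition, so no decomposition can have width below 5. Combining the bounds, tw(G) = 5.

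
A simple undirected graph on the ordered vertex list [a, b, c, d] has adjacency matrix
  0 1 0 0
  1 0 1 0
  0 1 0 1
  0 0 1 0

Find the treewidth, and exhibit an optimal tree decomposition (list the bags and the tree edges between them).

The largest bag has 2 vertices, giving width 1; this decomposition certifies tw(G) ≤ 1. Since G has at least one edge (e.g. b–a), it is not an edgeless graph, so tw(G) ≥ 1. The upper and lower bounds meet at 1, so that is the treewidth.

Treewidth 1.
One optimal decomposition is:
Bags: B1 = {a, b}  B2 = {b, c}  B3 = {c, d}
Tree: B1–B2, B2–B3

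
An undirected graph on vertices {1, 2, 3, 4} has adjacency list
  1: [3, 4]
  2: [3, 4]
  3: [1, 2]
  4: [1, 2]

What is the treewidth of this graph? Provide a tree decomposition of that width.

Treewidth 2.
One optimal decomposition is:
Bags: B1 = {1, 2, 4}  B2 = {1, 2, 3}
Tree: B1–B2

Each bag holds 3 vertices, so the decomposition has width 2, which upper-bounds the treewidth. For the lower bound, G contains the cycle 2–4–1–3–2, so G is not a forest; only forests have treewidth ≤ 1, hence tw(G) ≥ 2. The upper and lower bounds meet at 2, so that is the treewidth.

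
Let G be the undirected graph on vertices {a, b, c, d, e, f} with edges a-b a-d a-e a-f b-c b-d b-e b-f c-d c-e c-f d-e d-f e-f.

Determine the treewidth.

A width-4 tree decomposition is:
Bags: B1 = {a, b, d, e, f}  B2 = {b, c, d, e, f}
Tree: B1–B2
Each bag holds 5 vertices, so the decomposition has width 4, which upper-bounds the treewidth. On the other hand G contains the 5-clique {b, c, d, e, f}. A clique must lie in a single bag of any decomposition, so no decomposition can have width below 4. Therefore the treewidth is 4.

4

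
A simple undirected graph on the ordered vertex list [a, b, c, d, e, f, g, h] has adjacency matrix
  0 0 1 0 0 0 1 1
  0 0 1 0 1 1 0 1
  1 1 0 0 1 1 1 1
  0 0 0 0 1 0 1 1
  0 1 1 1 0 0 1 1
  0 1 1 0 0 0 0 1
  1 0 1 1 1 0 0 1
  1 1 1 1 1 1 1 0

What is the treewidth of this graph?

3

A width-3 tree decomposition is:
Bags: B1 = {c, e, g, h}  B2 = {b, c, e, h}  B3 = {a, c, g, h}  B4 = {b, c, f, h}  B5 = {d, e, g, h}
Tree: B1–B2, B1–B3, B2–B4, B1–B5
The largest bag has 4 vertices, giving width 3; this decomposition certifies tw(G) ≤ 3. Conversely, {d, e, g, h} is a clique of size 4, and the vertices of any clique must share a bag in every tree decomposition; so some bag has ≥ 4 vertices and tw(G) ≥ 3. Hence tw(G) = 3 exactly.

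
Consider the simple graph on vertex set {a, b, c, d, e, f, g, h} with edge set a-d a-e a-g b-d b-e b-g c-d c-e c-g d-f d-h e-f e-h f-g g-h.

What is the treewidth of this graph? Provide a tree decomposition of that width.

Treewidth 3.
Bags: B1 = {a, d, e, g}  B2 = {b, d, e, g}  B3 = {d, e, g, h}  B4 = {c, d, e, g}  B5 = {d, e, f, g}
Tree: B1–B2, B2–B3, B3–B4, B4–B5

Every bag has size at most 4, so the width is 4 − 1 = 3 and tw(G) ≤ 3. For the lower bound: the 4 vertex sets {a,e}, {b,g}, {d}, {h} are disjoint, each induces a connected subgraph, and every pair is joined by at least one edge of G. Contracting each set to a single vertex therefore yields K_{4} as a minor, and since treewidth is minor-monotone, tw(G) ≥ tw(K_{4}) = 3. The upper and lower bounds meet at 3, so that is the treewidth.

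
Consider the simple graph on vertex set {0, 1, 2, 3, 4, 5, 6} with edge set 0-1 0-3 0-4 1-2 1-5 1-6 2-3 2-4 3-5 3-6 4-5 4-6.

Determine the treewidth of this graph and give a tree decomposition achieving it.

Every bag has size at most 4, so the width is 4 − 1 = 3 and tw(G) ≤ 3. For the lower bound: the 4 vertex sets {0,1}, {2,4}, {3}, {5} are disjoint, each induces a connected subgraph, and every pair is joined by at least one edge of G. Contracting each set to a single vertex therefore yields K_{4} as a minor, and since treewidth is minor-monotone, tw(G) ≥ tw(K_{4}) = 3. Hence tw(G) = 3 exactly.

Treewidth 3.
One optimal decomposition is:
Bags: B1 = {0, 1, 3, 4}  B2 = {1, 2, 3, 4}  B3 = {1, 3, 4, 5}  B4 = {1, 3, 4, 6}
Tree: B1–B2, B2–B3, B3–B4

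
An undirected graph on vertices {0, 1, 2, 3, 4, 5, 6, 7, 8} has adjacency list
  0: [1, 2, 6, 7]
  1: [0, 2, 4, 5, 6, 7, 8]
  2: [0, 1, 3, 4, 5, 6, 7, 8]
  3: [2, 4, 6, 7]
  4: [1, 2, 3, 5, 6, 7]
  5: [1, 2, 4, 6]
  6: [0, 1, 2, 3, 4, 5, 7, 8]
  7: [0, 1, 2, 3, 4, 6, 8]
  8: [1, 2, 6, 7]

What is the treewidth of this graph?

A width-4 tree decomposition is:
Bags: B1 = {1, 2, 6, 7, 8}  B2 = {1, 2, 4, 6, 7}  B3 = {0, 1, 2, 6, 7}  B4 = {2, 3, 4, 6, 7}  B5 = {1, 2, 4, 5, 6}
Tree: B1–B2, B1–B3, B2–B4, B2–B5
The largest bag has 5 vertices, giving width 4; this decomposition certifies tw(G) ≤ 4. On the other hand G contains the 5-clique {1, 2, 4, 5, 6}. A clique must lie in a single bag of any decomposition, so no decomposition can have width below 4. Combining the bounds, tw(G) = 4.

4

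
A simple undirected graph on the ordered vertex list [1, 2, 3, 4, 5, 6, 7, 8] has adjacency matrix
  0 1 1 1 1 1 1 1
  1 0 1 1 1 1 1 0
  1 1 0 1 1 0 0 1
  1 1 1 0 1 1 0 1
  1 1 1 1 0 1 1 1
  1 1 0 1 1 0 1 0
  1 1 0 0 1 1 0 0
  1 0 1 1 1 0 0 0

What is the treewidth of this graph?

A width-4 tree decomposition is:
Bags: B1 = {1, 3, 4, 5, 8}  B2 = {1, 2, 3, 4, 5}  B3 = {1, 2, 4, 5, 6}  B4 = {1, 2, 5, 6, 7}
Tree: B1–B2, B2–B3, B3–B4
Each bag holds 5 vertices, so the decomposition has width 4, which upper-bounds the treewidth. Conversely, {1, 3, 4, 5, 8} is a clique of size 5, and the vertices of any clique must share a bag in every tree decomposition; so some bag has ≥ 5 vertices and tw(G) ≥ 4. Combining the bounds, tw(G) = 4.

4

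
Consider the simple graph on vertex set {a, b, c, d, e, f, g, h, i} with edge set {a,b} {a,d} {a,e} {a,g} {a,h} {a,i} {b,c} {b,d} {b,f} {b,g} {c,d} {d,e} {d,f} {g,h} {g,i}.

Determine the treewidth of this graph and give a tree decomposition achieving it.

Treewidth 2.
Bags: B1 = {a, b, d}  B2 = {b, d, f}  B3 = {a, b, g}  B4 = {a, g, i}  B5 = {b, c, d}  B6 = {a, g, h}  B7 = {a, d, e}
Tree: B1–B2, B1–B3, B3–B4, B1–B5, B3–B6, B1–B7

The largest bag has 3 vertices, giving width 2; this decomposition certifies tw(G) ≤ 2. Conversely, {a, d, e} is a clique of size 3, and the vertices of any clique must share a bag in every tree decomposition; so some bag has ≥ 3 vertices and tw(G) ≥ 2. Combining the bounds, tw(G) = 2.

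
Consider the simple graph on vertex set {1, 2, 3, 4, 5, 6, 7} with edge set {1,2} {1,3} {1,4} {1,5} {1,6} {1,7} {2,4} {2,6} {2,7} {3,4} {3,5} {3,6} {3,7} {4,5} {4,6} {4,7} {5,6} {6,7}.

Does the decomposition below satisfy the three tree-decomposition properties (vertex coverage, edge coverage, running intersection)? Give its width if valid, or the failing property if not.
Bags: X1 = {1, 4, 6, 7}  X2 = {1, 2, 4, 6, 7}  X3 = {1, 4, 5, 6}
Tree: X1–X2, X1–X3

No — vertex 3 appears in no bag.

A tree decomposition must satisfy three properties: every vertex lies in some bag; for every edge, both endpoints lie together in some bag; and for every vertex, the bags containing it form a connected subtree. Here vertex 3 appears in no bag, so the decomposition is invalid.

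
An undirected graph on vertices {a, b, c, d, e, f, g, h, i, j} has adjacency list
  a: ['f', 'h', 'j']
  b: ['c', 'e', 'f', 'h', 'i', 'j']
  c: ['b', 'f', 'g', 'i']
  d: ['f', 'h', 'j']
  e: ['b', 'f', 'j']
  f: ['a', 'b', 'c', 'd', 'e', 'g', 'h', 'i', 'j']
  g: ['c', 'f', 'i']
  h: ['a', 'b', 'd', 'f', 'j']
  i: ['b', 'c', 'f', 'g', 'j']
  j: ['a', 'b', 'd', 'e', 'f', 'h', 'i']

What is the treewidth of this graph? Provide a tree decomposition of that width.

The largest bag has 4 vertices, giving width 3; this decomposition certifies tw(G) ≤ 3. Conversely, {c, f, g, i} is a clique of size 4, and the vertices of any clique must share a bag in every tree decomposition; so some bag has ≥ 4 vertices and tw(G) ≥ 3. Therefore the treewidth is 3.

Treewidth 3.
Bags: B1 = {b, e, f, j}  B2 = {b, f, h, j}  B3 = {d, f, h, j}  B4 = {a, f, h, j}  B5 = {b, f, i, j}  B6 = {b, c, f, i}  B7 = {c, f, g, i}
Tree: B1–B2, B2–B3, B3–B4, B2–B5, B5–B6, B6–B7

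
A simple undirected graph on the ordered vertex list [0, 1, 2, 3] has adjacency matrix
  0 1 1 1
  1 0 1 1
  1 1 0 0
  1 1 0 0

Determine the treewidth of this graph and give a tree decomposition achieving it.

Treewidth 2.
One such decomposition:
Bags: B1 = {0, 1, 3}  B2 = {0, 1, 2}
Tree: B1–B2

Each bag holds 3 vertices, so the decomposition has width 2, which upper-bounds the treewidth. Conversely, {0, 1, 2} is a clique of size 3, and the vertices of any clique must share a bag in every tree decomposition; so some bag has ≥ 3 vertices and tw(G) ≥ 2. Combining the bounds, tw(G) = 2.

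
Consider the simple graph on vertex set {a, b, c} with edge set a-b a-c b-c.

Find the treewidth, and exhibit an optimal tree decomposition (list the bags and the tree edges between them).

With just one bag of size 3, the width is 3 − 1 = 2, so tw(G) ≤ 2. For the lower bound, the 3 vertices {a, b, c} are pairwise adjacent, and any tree decomposition puts a clique entirely inside one bag — forcing width ≥ 2. Therefore the treewidth is 2.

Treewidth 2.
One optimal decomposition is:
Bags: B1 = {a, b, c}
Tree: (single bag)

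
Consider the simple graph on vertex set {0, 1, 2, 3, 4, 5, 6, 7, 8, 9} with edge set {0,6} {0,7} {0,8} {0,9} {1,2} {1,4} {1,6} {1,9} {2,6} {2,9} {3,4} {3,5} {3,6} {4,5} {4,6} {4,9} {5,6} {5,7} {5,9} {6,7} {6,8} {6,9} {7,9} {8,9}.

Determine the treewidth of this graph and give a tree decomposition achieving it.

Treewidth 3.
Bags: B1 = {3, 4, 5, 6}  B2 = {4, 5, 6, 9}  B3 = {1, 4, 6, 9}  B4 = {5, 6, 7, 9}  B5 = {0, 6, 7, 9}  B6 = {1, 2, 6, 9}  B7 = {0, 6, 8, 9}
Tree: B1–B2, B2–B3, B2–B4, B4–B5, B3–B6, B5–B7

Each bag holds 4 vertices, so the decomposition has width 3, which upper-bounds the treewidth. On the other hand G contains the 4-clique {0, 6, 8, 9}. A clique must lie in a single bag of any decomposition, so no decomposition can have width below 3. The upper and lower bounds meet at 3, so that is the treewidth.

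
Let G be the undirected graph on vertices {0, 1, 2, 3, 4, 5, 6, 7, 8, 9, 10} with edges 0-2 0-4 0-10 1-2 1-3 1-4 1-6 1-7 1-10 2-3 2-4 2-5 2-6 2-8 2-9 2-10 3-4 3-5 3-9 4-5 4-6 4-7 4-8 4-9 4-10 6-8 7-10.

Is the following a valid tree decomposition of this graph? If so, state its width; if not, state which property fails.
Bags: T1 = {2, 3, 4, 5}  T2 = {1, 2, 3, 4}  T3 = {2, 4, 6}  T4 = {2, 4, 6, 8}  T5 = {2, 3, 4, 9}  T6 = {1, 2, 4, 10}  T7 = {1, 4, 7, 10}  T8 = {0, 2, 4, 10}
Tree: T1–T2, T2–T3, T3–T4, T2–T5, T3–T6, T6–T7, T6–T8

A tree decomposition must satisfy three properties: every vertex lies in some bag; for every edge, both endpoints lie together in some bag; and for every vertex, the bags containing it form a connected subtree. Here edge (1,6) lies in no bag, so the decomposition is invalid.

No — edge (1,6) lies in no bag.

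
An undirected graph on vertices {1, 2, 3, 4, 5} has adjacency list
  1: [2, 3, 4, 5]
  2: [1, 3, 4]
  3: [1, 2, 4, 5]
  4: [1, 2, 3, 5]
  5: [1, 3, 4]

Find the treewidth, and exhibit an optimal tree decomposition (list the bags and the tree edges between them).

Treewidth 3.
Bags: B1 = {1, 3, 4, 5}  B2 = {1, 2, 3, 4}
Tree: B1–B2

Each bag holds 4 vertices, so the decomposition has width 3, which upper-bounds the treewidth. For the lower bound, the 4 vertices {1, 2, 3, 4} are pairwise adjacent, and any tree decomposition puts a clique entirely inside one bag — forcing width ≥ 3. The upper and lower bounds meet at 3, so that is the treewidth.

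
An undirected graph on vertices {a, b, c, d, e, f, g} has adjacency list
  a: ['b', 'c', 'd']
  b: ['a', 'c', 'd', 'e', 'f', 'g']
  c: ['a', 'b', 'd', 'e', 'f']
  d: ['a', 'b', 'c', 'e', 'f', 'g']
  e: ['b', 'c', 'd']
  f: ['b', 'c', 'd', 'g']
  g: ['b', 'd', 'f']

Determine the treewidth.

3

A width-3 tree decomposition is:
Bags: B1 = {b, c, d, f}  B2 = {b, d, f, g}  B3 = {a, b, c, d}  B4 = {b, c, d, e}
Tree: B1–B2, B1–B3, B3–B4
The largest bag has 4 vertices, giving width 3; this decomposition certifies tw(G) ≤ 3. On the other hand G contains the 4-clique {b, d, f, g}. A clique must lie in a single bag of any decomposition, so no decomposition can have width below 3. Hence tw(G) = 3 exactly.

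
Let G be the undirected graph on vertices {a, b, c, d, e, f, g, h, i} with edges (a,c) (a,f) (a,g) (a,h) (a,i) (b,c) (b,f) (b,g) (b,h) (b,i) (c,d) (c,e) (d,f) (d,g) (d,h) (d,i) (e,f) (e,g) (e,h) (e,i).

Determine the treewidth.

A width-4 tree decomposition is:
Bags: B1 = {a, b, d, e, h}  B2 = {a, b, d, e, g}  B3 = {a, b, d, e, f}  B4 = {a, b, c, d, e}  B5 = {a, b, d, e, i}
Tree: B1–B2, B2–B3, B3–B4, B4–B5
Every bag has size at most 5, so the width is 5 − 1 = 4 and tw(G) ≤ 4. For the lower bound: the 5 vertex sets {e,h}, {b,g}, {d,f}, {a}, {c} are disjoint, each induces a connected subgraph, and every pair is joined by at least one edge of G. Contracting each set to a single vertex therefore yields K_{5} as a minor, and since treewidth is minor-monotone, tw(G) ≥ tw(K_{5}) = 4. The upper and lower bounds meet at 4, so that is the treewidth.

4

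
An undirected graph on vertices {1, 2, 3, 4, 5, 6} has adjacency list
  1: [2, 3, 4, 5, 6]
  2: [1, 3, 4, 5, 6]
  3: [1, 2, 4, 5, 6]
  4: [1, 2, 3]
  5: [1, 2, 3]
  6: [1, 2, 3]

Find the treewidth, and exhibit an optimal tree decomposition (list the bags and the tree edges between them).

Treewidth 3.
One such decomposition:
Bags: B1 = {1, 2, 3, 6}  B2 = {1, 2, 3, 4}  B3 = {1, 2, 3, 5}
Tree: B1–B2, B2–B3

The largest bag has 4 vertices, giving width 3; this decomposition certifies tw(G) ≤ 3. On the other hand G contains the 4-clique {1, 2, 3, 4}. A clique must lie in a single bag of any decomposition, so no decomposition can have width below 3. Hence tw(G) = 3 exactly.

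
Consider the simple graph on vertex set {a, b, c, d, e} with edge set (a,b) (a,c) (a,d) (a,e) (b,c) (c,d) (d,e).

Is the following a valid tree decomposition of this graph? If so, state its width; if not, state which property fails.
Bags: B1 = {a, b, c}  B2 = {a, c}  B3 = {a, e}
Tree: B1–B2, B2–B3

A tree decomposition must satisfy three properties: every vertex lies in some bag; for every edge, both endpoints lie together in some bag; and for every vertex, the bags containing it form a connected subtree. Here vertex d appears in no bag, so the decomposition is invalid.

No — vertex d appears in no bag.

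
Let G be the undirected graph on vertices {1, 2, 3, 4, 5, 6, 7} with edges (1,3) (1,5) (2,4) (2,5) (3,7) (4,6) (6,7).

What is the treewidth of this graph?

2

A width-2 tree decomposition is:
Bags: B1 = {2, 4, 6}  B2 = {2, 5, 6}  B3 = {1, 5, 6}  B4 = {1, 3, 6}  B5 = {3, 6, 7}
Tree: B1–B2, B2–B3, B3–B4, B4–B5
Each bag holds 3 vertices, so the decomposition has width 2, which upper-bounds the treewidth. For the lower bound, G contains the cycle 6–4–2–5–1–3–7–6, so G is not a forest; only forests have treewidth ≤ 1, hence tw(G) ≥ 2. Combining the bounds, tw(G) = 2.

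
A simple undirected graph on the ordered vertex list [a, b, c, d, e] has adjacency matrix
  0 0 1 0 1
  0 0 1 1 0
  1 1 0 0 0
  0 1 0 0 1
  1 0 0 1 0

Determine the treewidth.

A width-2 tree decomposition is:
Bags: B1 = {b, c, d}  B2 = {a, c, d}  B3 = {a, d, e}
Tree: B1–B2, B2–B3
Each bag holds 3 vertices, so the decomposition has width 2, which upper-bounds the treewidth. For the lower bound, G contains the cycle d–b–c–a–e–d, so G is not a forest; only forests have treewidth ≤ 1, hence tw(G) ≥ 2. The upper and lower bounds meet at 2, so that is the treewidth.

2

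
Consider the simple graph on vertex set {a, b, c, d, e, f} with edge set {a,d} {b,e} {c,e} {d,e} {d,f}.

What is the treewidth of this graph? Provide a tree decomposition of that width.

Every bag has size at most 2, so the width is 2 − 1 = 1 and tw(G) ≤ 1. Since G has at least one edge (e.g. a–d), it is not an edgeless graph, so tw(G) ≥ 1. Hence tw(G) = 1 exactly.

Treewidth 1.
Bags: B1 = {a, d}  B2 = {d, e}  B3 = {b, e}  B4 = {d, f}  B5 = {c, e}
Tree: B1–B2, B2–B3, B2–B4, B3–B5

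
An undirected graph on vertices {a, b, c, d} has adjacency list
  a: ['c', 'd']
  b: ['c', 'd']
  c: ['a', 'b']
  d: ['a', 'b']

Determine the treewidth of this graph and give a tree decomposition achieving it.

Every bag has size at most 3, so the width is 3 − 1 = 2 and tw(G) ≤ 2. Since a–d–b–c–a is a cycle in G, G is not acyclic. Forests are exactly the graphs of treewidth ≤ 1, so tw(G) ≥ 2. Hence tw(G) = 2 exactly.

Treewidth 2.
One such decomposition:
Bags: B1 = {a, b, d}  B2 = {a, b, c}
Tree: B1–B2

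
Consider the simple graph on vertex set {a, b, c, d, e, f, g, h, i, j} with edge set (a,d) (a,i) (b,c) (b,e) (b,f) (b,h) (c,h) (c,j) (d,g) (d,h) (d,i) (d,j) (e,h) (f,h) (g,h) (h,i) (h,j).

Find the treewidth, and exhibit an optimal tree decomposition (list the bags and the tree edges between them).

Treewidth 2.
One optimal decomposition is:
Bags: B1 = {c, h, j}  B2 = {d, h, j}  B3 = {b, c, h}  B4 = {b, f, h}  B5 = {d, h, i}  B6 = {b, e, h}  B7 = {a, d, i}  B8 = {d, g, h}
Tree: B1–B2, B1–B3, B3–B4, B2–B5, B3–B6, B5–B7, B2–B8

Every bag has size at most 3, so the width is 3 − 1 = 2 and tw(G) ≤ 2. On the other hand G contains the 3-clique {d, g, h}. A clique must lie in a single bag of any decomposition, so no decomposition can have width below 2. Therefore the treewidth is 2.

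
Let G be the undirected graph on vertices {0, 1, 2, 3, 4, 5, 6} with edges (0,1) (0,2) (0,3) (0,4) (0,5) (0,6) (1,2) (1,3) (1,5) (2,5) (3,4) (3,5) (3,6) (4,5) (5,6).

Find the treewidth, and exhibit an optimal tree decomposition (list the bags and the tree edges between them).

Treewidth 3.
One optimal decomposition is:
Bags: B1 = {0, 1, 3, 5}  B2 = {0, 3, 5, 6}  B3 = {0, 1, 2, 5}  B4 = {0, 3, 4, 5}
Tree: B1–B2, B1–B3, B1–B4

Every bag has size at most 4, so the width is 4 − 1 = 3 and tw(G) ≤ 3. Conversely, {0, 1, 2, 5} is a clique of size 4, and the vertices of any clique must share a bag in every tree decomposition; so some bag has ≥ 4 vertices and tw(G) ≥ 3. Combining the bounds, tw(G) = 3.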